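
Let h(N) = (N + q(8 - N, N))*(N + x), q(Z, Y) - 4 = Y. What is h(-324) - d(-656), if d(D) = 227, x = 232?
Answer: 59021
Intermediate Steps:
q(Z, Y) = 4 + Y
h(N) = (4 + 2*N)*(232 + N) (h(N) = (N + (4 + N))*(N + 232) = (4 + 2*N)*(232 + N))
h(-324) - d(-656) = (928 + 2*(-324)² + 468*(-324)) - 1*227 = (928 + 2*104976 - 151632) - 227 = (928 + 209952 - 151632) - 227 = 59248 - 227 = 59021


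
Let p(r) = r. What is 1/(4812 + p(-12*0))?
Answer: 1/4812 ≈ 0.00020781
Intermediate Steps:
1/(4812 + p(-12*0)) = 1/(4812 - 12*0) = 1/(4812 + 0) = 1/4812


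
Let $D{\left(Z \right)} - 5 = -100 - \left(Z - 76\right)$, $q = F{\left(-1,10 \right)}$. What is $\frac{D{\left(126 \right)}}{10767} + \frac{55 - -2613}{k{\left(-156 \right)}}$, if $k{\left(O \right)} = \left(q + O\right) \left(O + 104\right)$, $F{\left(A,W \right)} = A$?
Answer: $\frac{6885644}{21975447} \approx 0.31333$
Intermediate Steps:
$q = -1$
$k{\left(O \right)} = \left(-1 + O\right) \left(104 + O\right)$ ($k{\left(O \right)} = \left(-1 + O\right) \left(O + 104\right) = \left(-1 + O\right) \left(104 + O\right)$)
$D{\left(Z \right)} = -19 - Z$ ($D{\left(Z \right)} = 5 - \left(24 + Z\right) = -19 - Z$)
$\frac{D{\left(126 \right)}}{10767} + \frac{55 - -2613}{k{\left(-156 \right)}} = \frac{-19 - 126}{10767} + \frac{55 - -2613}{-104 + \left(-156\right)^{2} + 103 \left(-156\right)} = \left(-19 - 126\right) \frac{1}{10767} + \frac{55 + 2613}{-104 + 24336 - 16068} = \left(-145\right) \frac{1}{10767} + \frac{2668}{8164} = - \frac{145}{10767} + 2668 \cdot \frac{1}{8164} = - \frac{145}{10767} + \frac{667}{2041} = \frac{6885644}{21975447}$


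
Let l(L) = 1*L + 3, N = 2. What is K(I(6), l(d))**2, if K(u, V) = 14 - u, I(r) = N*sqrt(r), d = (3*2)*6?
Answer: 220 - 56*sqrt(6) ≈ 82.829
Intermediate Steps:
d = 36 (d = 6*6 = 36)
I(r) = 2*sqrt(r)
l(L) = 3 + L (l(L) = L + 3 = 3 + L)
K(I(6), l(d))**2 = (14 - 2*sqrt(6))**2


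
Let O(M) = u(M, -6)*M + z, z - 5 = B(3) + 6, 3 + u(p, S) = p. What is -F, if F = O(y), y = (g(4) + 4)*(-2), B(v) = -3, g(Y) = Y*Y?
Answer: -1728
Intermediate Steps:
g(Y) = Y²
u(p, S) = -3 + p
z = 8 (z = 5 + (-3 + 6) = 5 + 3 = 8)
y = -40 (y = (4² + 4)*(-2) = (16 + 4)*(-2) = 20*(-2) = -40)
O(M) = 8 + M*(-3 + M) (O(M) = (-3 + M)*M + 8 = M*(-3 + M) + 8 = 8 + M*(-3 + M))
F = 1728 (F = 8 - 40*(-3 - 40) = 8 - 40*(-43) = 8 + 1720 = 1728)
-F = -1*1728 = -1728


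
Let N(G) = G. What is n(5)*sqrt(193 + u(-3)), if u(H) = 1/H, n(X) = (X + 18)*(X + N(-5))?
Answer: 0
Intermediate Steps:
n(X) = (-5 + X)*(18 + X) (n(X) = (X + 18)*(X - 5) = (18 + X)*(-5 + X) = (-5 + X)*(18 + X))
n(5)*sqrt(193 + u(-3)) = (-90 + 5**2 + 13*5)*sqrt(193 + 1/(-3)) = (-90 + 25 + 65)*sqrt(193 - 1/3) = 0*sqrt(578/3) = 0*(17*sqrt(6)/3) = 0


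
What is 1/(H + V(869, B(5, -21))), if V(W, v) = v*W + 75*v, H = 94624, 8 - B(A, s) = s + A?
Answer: 1/117280 ≈ 8.5266e-6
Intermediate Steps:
B(A, s) = 8 - A - s (B(A, s) = 8 - (s + A) = 8 - (A + s) = 8 + (-A - s) = 8 - A - s)
V(W, v) = 75*v + W*v (V(W, v) = W*v + 75*v = 75*v + W*v)
1/(H + V(869, B(5, -21))) = 1/(94624 + (8 - 1*5 - 1*(-21))*(75 + 869)) = 1/(94624 + (8 - 5 + 21)*944) = 1/(94624 + 24*944) = 1/(94624 + 22656) = 1/117280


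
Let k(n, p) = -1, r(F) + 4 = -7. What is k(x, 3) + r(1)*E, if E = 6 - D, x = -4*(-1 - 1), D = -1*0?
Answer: -67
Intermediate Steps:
D = 0
r(F) = -11 (r(F) = -4 - 7 = -11)
x = 8 (x = -4*(-2) = 8)
E = 6 (E = 6 - 1*0 = 6 + 0 = 6)
k(x, 3) + r(1)*E = -1 - 11*6 = -1 - 66 = -67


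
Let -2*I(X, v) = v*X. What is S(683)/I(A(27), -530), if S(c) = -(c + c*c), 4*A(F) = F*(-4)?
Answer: 51908/795 ≈ 65.293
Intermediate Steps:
A(F) = -F (A(F) = (F*(-4))/4 = (-4*F)/4 = -F)
I(X, v) = -X*v/2 (I(X, v) = -v*X/2 = -X*v/2)
S(c) = -c - c² (S(c) = -(c + c²) = -c - c²)
S(683)/I(A(27), -530) = (-1*683*(1 + 683))/((-½*(-1*27)*(-530))) = (-1*683*684)/((-½*(-27)*(-530))) = -467172/(-7155) = -467172*(-1/7155) = 51908/795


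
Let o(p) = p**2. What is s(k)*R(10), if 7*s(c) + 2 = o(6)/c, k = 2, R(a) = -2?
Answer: -32/7 ≈ -4.5714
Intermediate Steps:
s(c) = -2/7 + 36/(7*c) (s(c) = -2/7 + (6**2/c)/7 = -2/7 + (36/c)/7 = -2/7 + 36/(7*c))
s(k)*R(10) = ((2/7)*(18 - 1*2)/2)*(-2) = ((2/7)*(1/2)*(18 - 2))*(-2) = ((2/7)*(1/2)*16)*(-2) = (16/7)*(-2) = -32/7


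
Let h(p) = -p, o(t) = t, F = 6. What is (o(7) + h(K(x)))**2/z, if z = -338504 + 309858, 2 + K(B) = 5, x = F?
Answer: -8/14323 ≈ -0.00055854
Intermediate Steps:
x = 6
K(B) = 3 (K(B) = -2 + 5 = 3)
z = -28646
(o(7) + h(K(x)))**2/z = (7 - 1*3)**2/(-28646) = (7 - 3)**2*(-1/28646) = 4**2*(-1/28646) = 16*(-1/28646) = -8/14323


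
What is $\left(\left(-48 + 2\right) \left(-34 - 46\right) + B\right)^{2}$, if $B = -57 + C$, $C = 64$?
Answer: $13593969$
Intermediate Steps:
$B = 7$ ($B = -57 + 64 = 7$)
$\left(\left(-48 + 2\right) \left(-34 - 46\right) + B\right)^{2} = \left(\left(-48 + 2\right) \left(-34 - 46\right) + 7\right)^{2} = \left(\left(-46\right) \left(-80\right) + 7\right)^{2} = \left(3680 + 7\right)^{2} = 3687^{2} = 13593969$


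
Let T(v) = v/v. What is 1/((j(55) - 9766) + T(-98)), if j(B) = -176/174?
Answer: -87/849643 ≈ -0.00010240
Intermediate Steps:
j(B) = -88/87 (j(B) = -176*1/174 = -88/87)
T(v) = 1
1/((j(55) - 9766) + T(-98)) = 1/((-88/87 - 9766) + 1) = 1/(-849730/87 + 1) = 1/(-849643/87) = -87/849643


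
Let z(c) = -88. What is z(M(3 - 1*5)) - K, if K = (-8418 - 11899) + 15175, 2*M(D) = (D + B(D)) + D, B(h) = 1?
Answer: 5054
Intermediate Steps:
M(D) = ½ + D (M(D) = ((D + 1) + D)/2 = ((1 + D) + D)/2 = (1 + 2*D)/2 = ½ + D)
K = -5142 (K = -20317 + 15175 = -5142)
z(M(3 - 1*5)) - K = -88 - 1*(-5142) = -88 + 5142 = 5054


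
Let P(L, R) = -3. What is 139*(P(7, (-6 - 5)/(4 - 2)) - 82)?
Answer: -11815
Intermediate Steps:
139*(P(7, (-6 - 5)/(4 - 2)) - 82) = 139*(-3 - 82) = 139*(-85) = -11815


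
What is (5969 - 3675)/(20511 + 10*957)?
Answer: 62/813 ≈ 0.076261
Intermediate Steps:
(5969 - 3675)/(20511 + 10*957) = 2294/(20511 + 9570) = 2294/30081 = 2294*(1/30081) = 62/813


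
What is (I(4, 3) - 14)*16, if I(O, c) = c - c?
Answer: -224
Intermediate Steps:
I(O, c) = 0
(I(4, 3) - 14)*16 = (0 - 14)*16 = -14*16 = -224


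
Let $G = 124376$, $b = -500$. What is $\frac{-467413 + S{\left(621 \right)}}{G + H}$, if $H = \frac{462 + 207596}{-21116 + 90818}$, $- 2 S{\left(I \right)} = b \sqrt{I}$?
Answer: $- \frac{16289810463}{4334732005} + \frac{5227650 \sqrt{69}}{866946401} \approx -3.7079$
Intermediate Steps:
$S{\left(I \right)} = 250 \sqrt{I}$ ($S{\left(I \right)} = - \frac{\left(-500\right) \sqrt{I}}{2} = 250 \sqrt{I}$)
$H = \frac{104029}{34851}$ ($H = \frac{208058}{69702} = 208058 \cdot \frac{1}{69702} = \frac{104029}{34851} \approx 2.985$)
$\frac{-467413 + S{\left(621 \right)}}{G + H} = \frac{-467413 + 250 \sqrt{621}}{124376 + \frac{104029}{34851}} = \frac{-467413 + 250 \cdot 3 \sqrt{69}}{\frac{4334732005}{34851}} = \left(-467413 + 750 \sqrt{69}\right) \frac{34851}{4334732005} = - \frac{16289810463}{4334732005} + \frac{5227650 \sqrt{69}}{866946401}$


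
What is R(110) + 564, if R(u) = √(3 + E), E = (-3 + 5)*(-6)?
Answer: 564 + 3*I ≈ 564.0 + 3.0*I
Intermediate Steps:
E = -12 (E = 2*(-6) = -12)
R(u) = 3*I (R(u) = √(3 - 12) = √(-9) = 3*I)
R(110) + 564 = 3*I + 564 = 564 + 3*I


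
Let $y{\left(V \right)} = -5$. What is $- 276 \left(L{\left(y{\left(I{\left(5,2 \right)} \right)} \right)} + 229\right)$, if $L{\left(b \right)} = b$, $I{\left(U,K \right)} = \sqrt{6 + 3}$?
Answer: $-61824$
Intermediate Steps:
$I{\left(U,K \right)} = 3$ ($I{\left(U,K \right)} = \sqrt{9} = 3$)
$- 276 \left(L{\left(y{\left(I{\left(5,2 \right)} \right)} \right)} + 229\right) = - 276 \left(-5 + 229\right) = \left(-276\right) 224 = -61824$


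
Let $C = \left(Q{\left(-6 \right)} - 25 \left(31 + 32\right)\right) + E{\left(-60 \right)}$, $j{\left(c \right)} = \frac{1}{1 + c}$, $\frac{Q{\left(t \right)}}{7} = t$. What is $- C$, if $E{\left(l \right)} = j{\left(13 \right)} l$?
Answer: $\frac{11349}{7} \approx 1621.3$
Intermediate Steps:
$Q{\left(t \right)} = 7 t$
$E{\left(l \right)} = \frac{l}{14}$ ($E{\left(l \right)} = \frac{l}{1 + 13} = \frac{l}{14}$)
$C = - \frac{11349}{7}$ ($C = \left(7 \left(-6\right) - 25 \left(31 + 32\right)\right) + \frac{1}{14} \left(-60\right) = \left(-42 - 1575\right) - \frac{30}{7} = -1617 - \frac{30}{7} = - \frac{11349}{7} \approx -1621.3$)
$- C = \left(-1\right) \left(- \frac{11349}{7}\right) = \frac{11349}{7}$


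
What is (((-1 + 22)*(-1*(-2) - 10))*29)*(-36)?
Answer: 175392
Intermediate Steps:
(((-1 + 22)*(-1*(-2) - 10))*29)*(-36) = ((21*(2 - 10))*29)*(-36) = ((21*(-8))*29)*(-36) = -168*29*(-36) = -4872*(-36) = 175392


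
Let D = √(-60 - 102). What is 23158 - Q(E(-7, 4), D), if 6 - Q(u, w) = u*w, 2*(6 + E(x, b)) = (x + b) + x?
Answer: 23152 - 99*I*√2 ≈ 23152.0 - 140.01*I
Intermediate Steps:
E(x, b) = -6 + x + b/2 (E(x, b) = -6 + ((x + b) + x)/2 = -6 + ((b + x) + x)/2 = -6 + (b + 2*x)/2 = -6 + (x + b/2) = -6 + x + b/2)
D = 9*I*√2 (D = √(-162) = 9*I*√2 ≈ 12.728*I)
Q(u, w) = 6 - u*w
23158 - Q(E(-7, 4), D) = 23158 - (6 - (-6 - 7 + (½)*4)*9*I*√2) = 23158 - (6 - (-6 - 7 + 2)*9*I*√2) = 23158 - (6 - 1*(-11)*9*I*√2) = 23158 - (6 + 99*I*√2) = 23158 + (-6 - 99*I*√2) = 23152 - 99*I*√2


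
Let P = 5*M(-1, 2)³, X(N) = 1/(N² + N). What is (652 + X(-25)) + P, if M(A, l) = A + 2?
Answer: 394201/600 ≈ 657.00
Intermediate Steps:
M(A, l) = 2 + A
X(N) = 1/(N + N²)
P = 5 (P = 5*(2 - 1)³ = 5*1³ = 5*1 = 5)
(652 + X(-25)) + P = (652 + 1/((-25)*(1 - 25))) + 5 = (652 - 1/25/(-24)) + 5 = (652 - 1/25*(-1/24)) + 5 = (652 + 1/600) + 5 = 391201/600 + 5 = 394201/600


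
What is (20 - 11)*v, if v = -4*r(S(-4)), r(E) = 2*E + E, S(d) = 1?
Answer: -108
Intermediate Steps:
r(E) = 3*E
v = -12 ≈ -12.000
(20 - 11)*v = (20 - 11)*(-12) = 9*(-12) = -108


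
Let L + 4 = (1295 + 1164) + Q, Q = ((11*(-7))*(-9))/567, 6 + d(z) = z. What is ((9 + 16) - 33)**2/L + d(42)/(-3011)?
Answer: 469260/33280583 ≈ 0.014100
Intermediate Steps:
d(z) = -6 + z
Q = 11/9 (Q = -77*(-9)*(1/567) = 693*(1/567) = 11/9 ≈ 1.2222)
L = 22106/9 (L = -4 + ((1295 + 1164) + 11/9) = -4 + (2459 + 11/9) = -4 + 22142/9 = 22106/9 ≈ 2456.2)
((9 + 16) - 33)**2/L + d(42)/(-3011) = ((9 + 16) - 33)**2/(22106/9) + (-6 + 42)/(-3011) = (25 - 33)**2*(9/22106) + 36*(-1/3011) = (-8)**2*(9/22106) - 36/3011 = 64*(9/22106) - 36/3011 = 288/11053 - 36/3011 = 469260/33280583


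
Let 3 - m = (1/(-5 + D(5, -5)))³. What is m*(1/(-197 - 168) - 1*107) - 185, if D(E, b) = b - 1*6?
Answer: -47283849/93440 ≈ -506.03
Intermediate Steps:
D(E, b) = -6 + b (D(E, b) = b - 6 = -6 + b)
m = 12289/4096 (m = 3 - (1/(-5 + (-6 - 5)))³ = 3 - (1/(-5 - 11))³ = 3 - (1/(-16))³ = 3 - (-1/16)³ = 3 - 1*(-1/4096) = 3 + 1/4096 = 12289/4096 ≈ 3.0002)
m*(1/(-197 - 168) - 1*107) - 185 = 12289*(1/(-197 - 168) - 1*107)/4096 - 185 = 12289*(1/(-365) - 107)/4096 - 185 = 12289*(-1/365 - 107)/4096 - 185 = (12289/4096)*(-39056/365) - 185 = -29997449/93440 - 185 = -47283849/93440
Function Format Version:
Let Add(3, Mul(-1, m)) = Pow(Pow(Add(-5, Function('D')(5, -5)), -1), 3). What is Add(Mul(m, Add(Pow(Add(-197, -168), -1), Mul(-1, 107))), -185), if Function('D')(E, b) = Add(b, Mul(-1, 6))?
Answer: Rational(-47283849, 93440) ≈ -506.03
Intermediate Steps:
Function('D')(E, b) = Add(-6, b) (Function('D')(E, b) = Add(b, -6) = Add(-6, b))
m = Rational(12289, 4096) (m = Add(3, Mul(-1, Pow(Pow(Add(-5, Add(-6, -5)), -1), 3))) = Add(3, Mul(-1, Pow(Pow(Add(-5, -11), -1), 3))) = Add(3, Mul(-1, Pow(Pow(-16, -1), 3))) = Add(3, Mul(-1, Pow(Rational(-1, 16), 3))) = Add(3, Mul(-1, Rational(-1, 4096))) = Add(3, Rational(1, 4096)) = Rational(12289, 4096) ≈ 3.0002)
Add(Mul(m, Add(Pow(Add(-197, -168), -1), Mul(-1, 107))), -185) = Add(Mul(Rational(12289, 4096), Add(Pow(Add(-197, -168), -1), Mul(-1, 107))), -185) = Add(Mul(Rational(12289, 4096), Add(Pow(-365, -1), -107)), -185) = Add(Mul(Rational(12289, 4096), Add(Rational(-1, 365), -107)), -185) = Add(Mul(Rational(12289, 4096), Rational(-39056, 365)), -185) = Add(Rational(-29997449, 93440), -185) = Rational(-47283849, 93440)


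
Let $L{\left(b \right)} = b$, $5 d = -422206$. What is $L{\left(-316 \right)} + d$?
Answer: $- \frac{423786}{5} \approx -84757.0$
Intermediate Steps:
$d = - \frac{422206}{5}$ ($d = \frac{1}{5} \left(-422206\right) = - \frac{422206}{5} \approx -84441.0$)
$L{\left(-316 \right)} + d = -316 - \frac{422206}{5} = - \frac{423786}{5}$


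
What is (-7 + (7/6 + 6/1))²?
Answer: 1/36 ≈ 0.027778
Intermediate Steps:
(-7 + (7/6 + 6/1))² = (-7 + (7*(⅙) + 6*1))² = (-7 + (7/6 + 6))² = (-7 + 43/6)² = (⅙)² = 1/36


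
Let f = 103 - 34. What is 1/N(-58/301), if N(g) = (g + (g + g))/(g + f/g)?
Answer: 6254833/10092 ≈ 619.78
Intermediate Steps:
f = 69
N(g) = 3*g/(g + 69/g) (N(g) = (g + (g + g))/(g + 69/g) = (g + 2*g)/(g + 69/g) = (3*g)/(g + 69/g) = 3*g/(g + 69/g))
1/N(-58/301) = 1/(3*(-58/301)**2/(69 + (-58/301)**2)) = 1/(3*(3364/90601)/(69 + 3364/90601)) = 1/(3*(3364/90601)/(6254833/90601)) = 1/(3*(3364/90601)*(90601/6254833)) = 1/(10092/6254833) = 6254833/10092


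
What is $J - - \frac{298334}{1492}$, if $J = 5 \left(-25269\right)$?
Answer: $- \frac{94104203}{746} \approx -1.2615 \cdot 10^{5}$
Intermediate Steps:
$J = -126345$
$J - - \frac{298334}{1492} = -126345 - - \frac{298334}{1492} = -126345 - \left(-298334\right) \frac{1}{1492} = -126345 - - \frac{149167}{746} = -126345 + \frac{149167}{746} = - \frac{94104203}{746}$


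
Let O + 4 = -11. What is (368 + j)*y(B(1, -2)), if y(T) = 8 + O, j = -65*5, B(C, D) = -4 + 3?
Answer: -301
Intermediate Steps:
O = -15 (O = -4 - 11 = -15)
B(C, D) = -1
j = -325
y(T) = -7 (y(T) = 8 - 15 = -7)
(368 + j)*y(B(1, -2)) = (368 - 325)*(-7) = 43*(-7) = -301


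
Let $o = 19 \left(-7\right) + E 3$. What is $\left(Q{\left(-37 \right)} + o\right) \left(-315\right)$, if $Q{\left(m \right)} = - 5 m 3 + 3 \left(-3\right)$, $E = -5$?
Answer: $-125370$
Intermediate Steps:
$Q{\left(m \right)} = -9 - 15 m$ ($Q{\left(m \right)} = - 15 m - 9 = -9 - 15 m$)
$o = -148$ ($o = 19 \left(-7\right) - 15 = -133 - 15 = -148$)
$\left(Q{\left(-37 \right)} + o\right) \left(-315\right) = \left(\left(-9 - -555\right) - 148\right) \left(-315\right) = \left(\left(-9 + 555\right) - 148\right) \left(-315\right) = \left(546 - 148\right) \left(-315\right) = 398 \left(-315\right) = -125370$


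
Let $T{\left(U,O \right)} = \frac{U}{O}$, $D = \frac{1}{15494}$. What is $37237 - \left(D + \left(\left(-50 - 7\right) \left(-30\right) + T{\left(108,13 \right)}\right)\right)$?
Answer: $\frac{7154246029}{201422} \approx 35519.0$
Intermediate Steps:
$D = \frac{1}{15494} \approx 6.4541 \cdot 10^{-5}$
$37237 - \left(D + \left(\left(-50 - 7\right) \left(-30\right) + T{\left(108,13 \right)}\right)\right) = 37237 - \left(\frac{1}{15494} + \left(\left(-50 - 7\right) \left(-30\right) + \frac{108}{13}\right)\right) = 37237 - \left(\frac{1}{15494} + \left(\left(-57\right) \left(-30\right) + 108 \cdot \frac{1}{13}\right)\right) = 37237 - \left(\frac{1}{15494} + \left(1710 + \frac{108}{13}\right)\right) = 37237 - \left(\frac{1}{15494} + \frac{22338}{13}\right) = 37237 - \frac{346104985}{201422} = \frac{7154246029}{201422}$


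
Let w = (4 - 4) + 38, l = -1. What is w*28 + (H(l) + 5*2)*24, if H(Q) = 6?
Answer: 1448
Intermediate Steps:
w = 38 (w = 0 + 38 = 38)
w*28 + (H(l) + 5*2)*24 = 38*28 + (6 + 5*2)*24 = 1064 + (6 + 10)*24 = 1064 + 16*24 = 1064 + 384 = 1448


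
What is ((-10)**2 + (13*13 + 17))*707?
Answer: 202202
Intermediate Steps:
((-10)**2 + (13*13 + 17))*707 = (100 + (169 + 17))*707 = (100 + 186)*707 = 286*707 = 202202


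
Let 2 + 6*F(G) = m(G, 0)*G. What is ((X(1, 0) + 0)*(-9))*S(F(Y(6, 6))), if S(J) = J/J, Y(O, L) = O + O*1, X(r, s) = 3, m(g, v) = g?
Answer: -27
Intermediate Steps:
Y(O, L) = 2*O (Y(O, L) = O + O = 2*O)
F(G) = -⅓ + G²/6 (F(G) = -⅓ + (G*G)/6 = -⅓ + G²/6)
S(J) = 1
((X(1, 0) + 0)*(-9))*S(F(Y(6, 6))) = ((3 + 0)*(-9))*1 = (3*(-9))*1 = -27*1 = -27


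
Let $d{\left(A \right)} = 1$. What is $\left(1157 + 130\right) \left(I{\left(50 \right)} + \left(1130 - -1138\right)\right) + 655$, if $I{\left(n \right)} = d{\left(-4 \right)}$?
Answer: $2920858$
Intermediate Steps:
$I{\left(n \right)} = 1$
$\left(1157 + 130\right) \left(I{\left(50 \right)} + \left(1130 - -1138\right)\right) + 655 = \left(1157 + 130\right) \left(1 + \left(1130 - -1138\right)\right) + 655 = 1287 \left(1 + \left(1130 + 1138\right)\right) + 655 = 1287 \left(1 + 2268\right) + 655 = 1287 \cdot 2269 + 655 = 2920203 + 655 = 2920858$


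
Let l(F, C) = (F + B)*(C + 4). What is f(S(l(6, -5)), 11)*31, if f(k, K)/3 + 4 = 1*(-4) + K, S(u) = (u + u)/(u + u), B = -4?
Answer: 279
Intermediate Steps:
l(F, C) = (-4 + F)*(4 + C) (l(F, C) = (F - 4)*(C + 4) = (-4 + F)*(4 + C))
S(u) = 1 (S(u) = (2*u)/((2*u)) = (2*u)*(1/(2*u)) = 1)
f(k, K) = -24 + 3*K (f(k, K) = -12 + 3*(1*(-4) + K) = -12 + 3*(-4 + K) = -12 + (-12 + 3*K) = -24 + 3*K)
f(S(l(6, -5)), 11)*31 = (-24 + 3*11)*31 = (-24 + 33)*31 = 9*31 = 279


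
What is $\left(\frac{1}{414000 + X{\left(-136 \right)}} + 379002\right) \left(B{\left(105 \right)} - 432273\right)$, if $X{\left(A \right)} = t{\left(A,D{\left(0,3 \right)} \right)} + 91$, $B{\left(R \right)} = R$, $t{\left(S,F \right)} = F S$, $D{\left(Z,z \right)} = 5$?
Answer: $- \frac{67713636239634264}{413411} \approx -1.6379 \cdot 10^{11}$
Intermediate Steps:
$X{\left(A \right)} = 91 + 5 A$ ($X{\left(A \right)} = 5 A + 91 = 91 + 5 A$)
$\left(\frac{1}{414000 + X{\left(-136 \right)}} + 379002\right) \left(B{\left(105 \right)} - 432273\right) = \left(\frac{1}{414000 + \left(91 + 5 \left(-136\right)\right)} + 379002\right) \left(105 - 432273\right) = \left(\frac{1}{414000 + \left(91 - 680\right)} + 379002\right) \left(-432168\right) = \left(\frac{1}{414000 - 589} + 379002\right) \left(-432168\right) = \left(\frac{1}{413411} + 379002\right) \left(-432168\right) = \frac{156683595823}{413411} \left(-432168\right) = - \frac{67713636239634264}{413411}$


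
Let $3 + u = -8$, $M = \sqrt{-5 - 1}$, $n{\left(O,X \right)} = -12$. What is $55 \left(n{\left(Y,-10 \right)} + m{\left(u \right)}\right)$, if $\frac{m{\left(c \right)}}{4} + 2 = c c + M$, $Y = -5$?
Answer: $25520 + 220 i \sqrt{6} \approx 25520.0 + 538.89 i$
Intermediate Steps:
$M = i \sqrt{6}$ ($M = \sqrt{-6} = i \sqrt{6} \approx 2.4495 i$)
$u = -11$ ($u = -3 - 8 = -11$)
$m{\left(c \right)} = -8 + 4 c^{2} + 4 i \sqrt{6}$ ($m{\left(c \right)} = -8 + 4 \left(c c + i \sqrt{6}\right) = -8 + 4 \left(c^{2} + i \sqrt{6}\right) = -8 + \left(4 c^{2} + 4 i \sqrt{6}\right) = -8 + 4 c^{2} + 4 i \sqrt{6}$)
$55 \left(n{\left(Y,-10 \right)} + m{\left(u \right)}\right) = 55 \left(-12 + \left(-8 + 4 \left(-11\right)^{2} + 4 i \sqrt{6}\right)\right) = 55 \left(-12 + \left(-8 + 4 \cdot 121 + 4 i \sqrt{6}\right)\right) = 55 \left(-12 + \left(-8 + 484 + 4 i \sqrt{6}\right)\right) = 55 \left(-12 + \left(476 + 4 i \sqrt{6}\right)\right) = 55 \left(464 + 4 i \sqrt{6}\right) = 25520 + 220 i \sqrt{6}$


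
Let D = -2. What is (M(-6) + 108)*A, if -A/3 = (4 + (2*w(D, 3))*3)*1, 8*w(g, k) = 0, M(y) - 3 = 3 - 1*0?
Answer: -1368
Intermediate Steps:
M(y) = 6 (M(y) = 3 + (3 - 1*0) = 3 + (3 + 0) = 3 + 3 = 6)
w(g, k) = 0 (w(g, k) = (⅛)*0 = 0)
A = -12 (A = -3*(4 + (2*0)*3) = -3*(4 + 0*3) = -3*(4 + 0) = -12 ≈ -12.000)
(M(-6) + 108)*A = (6 + 108)*(-12) = 114*(-12) = -1368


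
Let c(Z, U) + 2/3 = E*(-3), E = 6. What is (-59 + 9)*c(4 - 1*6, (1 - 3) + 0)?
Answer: 2800/3 ≈ 933.33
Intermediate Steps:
c(Z, U) = -56/3 (c(Z, U) = -2/3 + 6*(-3) = -2/3 - 18 = -56/3)
(-59 + 9)*c(4 - 1*6, (1 - 3) + 0) = (-59 + 9)*(-56/3) = -50*(-56/3) = 2800/3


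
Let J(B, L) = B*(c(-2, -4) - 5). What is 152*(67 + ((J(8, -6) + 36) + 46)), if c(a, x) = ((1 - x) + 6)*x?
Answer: -36936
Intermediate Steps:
c(a, x) = x*(7 - x) (c(a, x) = (7 - x)*x = x*(7 - x))
J(B, L) = -49*B (J(B, L) = B*(-4*(7 - 1*(-4)) - 5) = B*(-4*(7 + 4) - 5) = B*(-4*11 - 5) = B*(-44 - 5) = B*(-49) = -49*B)
152*(67 + ((J(8, -6) + 36) + 46)) = 152*(67 + ((-49*8 + 36) + 46)) = 152*(67 + ((-392 + 36) + 46)) = 152*(67 + (-356 + 46)) = 152*(67 - 310) = 152*(-243) = -36936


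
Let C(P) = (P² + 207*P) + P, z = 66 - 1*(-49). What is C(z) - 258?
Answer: 36887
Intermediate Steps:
z = 115 (z = 66 + 49 = 115)
C(P) = P² + 208*P
C(z) - 258 = 115*(208 + 115) - 258 = 115*323 - 258 = 37145 - 258 = 36887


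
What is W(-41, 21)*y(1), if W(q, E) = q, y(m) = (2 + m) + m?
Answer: -164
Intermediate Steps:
y(m) = 2 + 2*m
W(-41, 21)*y(1) = -41*(2 + 2*1) = -41*(2 + 2) = -41*4 = -164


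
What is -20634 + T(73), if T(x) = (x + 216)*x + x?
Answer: 536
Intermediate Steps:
T(x) = x + x*(216 + x) (T(x) = (216 + x)*x + x = x*(216 + x) + x = x + x*(216 + x))
-20634 + T(73) = -20634 + 73*(217 + 73) = -20634 + 73*290 = -20634 + 21170 = 536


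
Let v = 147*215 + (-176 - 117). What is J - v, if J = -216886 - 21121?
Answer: -269319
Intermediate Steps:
v = 31312 (v = 31605 - 293 = 31312)
J = -238007
J - v = -238007 - 1*31312 = -238007 - 31312 = -269319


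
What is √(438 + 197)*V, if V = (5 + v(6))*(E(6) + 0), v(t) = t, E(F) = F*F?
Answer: 396*√635 ≈ 9978.9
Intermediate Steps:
E(F) = F²
V = 396 (V = (5 + 6)*(6² + 0) = 11*(36 + 0) = 11*36 = 396)
√(438 + 197)*V = √(438 + 197)*396 = √635*396 = 396*√635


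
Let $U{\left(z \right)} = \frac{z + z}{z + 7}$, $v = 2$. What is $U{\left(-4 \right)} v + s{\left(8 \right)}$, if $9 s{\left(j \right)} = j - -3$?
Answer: $- \frac{37}{9} \approx -4.1111$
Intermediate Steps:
$U{\left(z \right)} = \frac{2 z}{7 + z}$
$s{\left(j \right)} = \frac{1}{3} + \frac{j}{9}$ ($s{\left(j \right)} = \frac{j - -3}{9} = \frac{j + 3}{9} = \frac{3 + j}{9} = \frac{1}{3} + \frac{j}{9}$)
$U{\left(-4 \right)} v + s{\left(8 \right)} = 2 \left(-4\right) \frac{1}{7 - 4} \cdot 2 + \left(\frac{1}{3} + \frac{1}{9} \cdot 8\right) = 2 \left(-4\right) \frac{1}{3} \cdot 2 + \left(\frac{1}{3} + \frac{8}{9}\right) = 2 \left(-4\right) \frac{1}{3} \cdot 2 + \frac{11}{9} = \left(- \frac{8}{3}\right) 2 + \frac{11}{9} = - \frac{16}{3} + \frac{11}{9} = - \frac{37}{9}$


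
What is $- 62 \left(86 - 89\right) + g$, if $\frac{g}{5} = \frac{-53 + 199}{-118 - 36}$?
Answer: $\frac{13957}{77} \approx 181.26$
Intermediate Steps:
$g = - \frac{365}{77}$ ($g = 5 \frac{-53 + 199}{-118 - 36} = 5 \frac{146}{-154} = 5 \cdot 146 \left(- \frac{1}{154}\right) = 5 \left(- \frac{73}{77}\right) = - \frac{365}{77} \approx -4.7403$)
$- 62 \left(86 - 89\right) + g = - 62 \left(86 - 89\right) - \frac{365}{77} = \left(-62\right) \left(-3\right) - \frac{365}{77} = 186 - \frac{365}{77} = \frac{13957}{77}$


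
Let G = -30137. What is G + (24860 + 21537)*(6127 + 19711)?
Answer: 1198775549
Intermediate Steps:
G + (24860 + 21537)*(6127 + 19711) = -30137 + (24860 + 21537)*(6127 + 19711) = -30137 + 46397*25838 = -30137 + 1198805686 = 1198775549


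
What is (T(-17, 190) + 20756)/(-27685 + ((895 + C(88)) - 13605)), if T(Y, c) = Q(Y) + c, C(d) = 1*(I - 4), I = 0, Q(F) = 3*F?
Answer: -20895/40399 ≈ -0.51722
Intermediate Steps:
C(d) = -4 (C(d) = 1*(0 - 4) = 1*(-4) = -4)
T(Y, c) = c + 3*Y (T(Y, c) = 3*Y + c = c + 3*Y)
(T(-17, 190) + 20756)/(-27685 + ((895 + C(88)) - 13605)) = ((190 + 3*(-17)) + 20756)/(-27685 + ((895 - 4) - 13605)) = ((190 - 51) + 20756)/(-27685 + (891 - 13605)) = (139 + 20756)/(-27685 - 12714) = 20895/(-40399) = 20895*(-1/40399) = -20895/40399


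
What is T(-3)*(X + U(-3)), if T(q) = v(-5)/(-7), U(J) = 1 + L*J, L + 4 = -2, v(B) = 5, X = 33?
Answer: -260/7 ≈ -37.143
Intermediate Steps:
L = -6 (L = -4 - 2 = -6)
U(J) = 1 - 6*J
T(q) = -5/7 (T(q) = 5/(-7) = 5*(-1/7) = -5/7)
T(-3)*(X + U(-3)) = -5*(33 + (1 - 6*(-3)))/7 = -5*(33 + (1 + 18))/7 = -5*(33 + 19)/7 = -5/7*52 = -260/7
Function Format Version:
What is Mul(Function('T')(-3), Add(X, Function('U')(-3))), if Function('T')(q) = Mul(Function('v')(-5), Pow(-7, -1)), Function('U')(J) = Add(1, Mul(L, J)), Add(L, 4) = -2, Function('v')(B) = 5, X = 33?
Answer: Rational(-260, 7) ≈ -37.143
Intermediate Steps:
L = -6 (L = Add(-4, -2) = -6)
Function('U')(J) = Add(1, Mul(-6, J))
Function('T')(q) = Rational(-5, 7) (Function('T')(q) = Mul(5, Pow(-7, -1)) = Mul(5, Rational(-1, 7)) = Rational(-5, 7))
Mul(Function('T')(-3), Add(X, Function('U')(-3))) = Mul(Rational(-5, 7), Add(33, Add(1, Mul(-6, -3)))) = Mul(Rational(-5, 7), Add(33, Add(1, 18))) = Mul(Rational(-5, 7), Add(33, 19)) = Mul(Rational(-5, 7), 52) = Rational(-260, 7)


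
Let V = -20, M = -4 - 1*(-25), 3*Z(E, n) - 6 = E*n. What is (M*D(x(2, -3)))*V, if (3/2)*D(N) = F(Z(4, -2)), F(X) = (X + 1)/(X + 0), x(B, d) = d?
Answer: 140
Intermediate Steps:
Z(E, n) = 2 + E*n/3 (Z(E, n) = 2 + (E*n)/3 = 2 + E*n/3)
M = 21 (M = -4 + 25 = 21)
F(X) = (1 + X)/X
D(N) = -⅓ (D(N) = 2*((1 + (2 + (⅓)*4*(-2)))/(2 + (⅓)*4*(-2)))/3 = 2*((1 + (2 - 8/3))/(2 - 8/3))/3 = 2*((1 - ⅔)/(-⅔))/3 = 2*(-3/2*⅓)/3 = (⅔)*(-½) = -⅓)
(M*D(x(2, -3)))*V = (21*(-⅓))*(-20) = -7*(-20) = 140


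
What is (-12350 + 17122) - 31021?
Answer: -26249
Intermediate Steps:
(-12350 + 17122) - 31021 = 4772 - 31021 = -26249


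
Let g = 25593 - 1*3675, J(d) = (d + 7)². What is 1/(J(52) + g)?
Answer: 1/25399 ≈ 3.9372e-5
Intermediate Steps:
J(d) = (7 + d)²
g = 21918 (g = 25593 - 3675 = 21918)
1/(J(52) + g) = 1/((7 + 52)² + 21918) = 1/(59² + 21918) = 1/(3481 + 21918) = 1/25399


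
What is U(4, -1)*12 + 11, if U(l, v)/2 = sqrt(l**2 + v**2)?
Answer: 11 + 24*sqrt(17) ≈ 109.95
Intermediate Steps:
U(l, v) = 2*sqrt(l**2 + v**2)
U(4, -1)*12 + 11 = (2*sqrt(4**2 + (-1)**2))*12 + 11 = (2*sqrt(16 + 1))*12 + 11 = (2*sqrt(17))*12 + 11 = 24*sqrt(17) + 11 = 11 + 24*sqrt(17)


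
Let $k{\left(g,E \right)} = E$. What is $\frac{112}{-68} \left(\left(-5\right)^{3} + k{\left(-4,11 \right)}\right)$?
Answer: $\frac{3192}{17} \approx 187.76$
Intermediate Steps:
$\frac{112}{-68} \left(\left(-5\right)^{3} + k{\left(-4,11 \right)}\right) = \frac{112}{-68} \left(\left(-5\right)^{3} + 11\right) = 112 \left(- \frac{1}{68}\right) \left(-125 + 11\right) = \left(- \frac{28}{17}\right) \left(-114\right) = \frac{3192}{17}$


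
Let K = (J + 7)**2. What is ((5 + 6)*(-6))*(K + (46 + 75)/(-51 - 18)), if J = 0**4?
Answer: -71720/23 ≈ -3118.3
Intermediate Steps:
J = 0
K = 49 (K = (0 + 7)**2 = 7**2 = 49)
((5 + 6)*(-6))*(K + (46 + 75)/(-51 - 18)) = ((5 + 6)*(-6))*(49 + (46 + 75)/(-51 - 18)) = (11*(-6))*(49 + 121/(-69)) = -66*(49 + 121*(-1/69)) = -66*(49 - 121/69) = -66*3260/69 = -71720/23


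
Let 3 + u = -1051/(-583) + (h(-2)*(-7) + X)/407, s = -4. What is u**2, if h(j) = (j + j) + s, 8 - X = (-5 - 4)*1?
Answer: 482109849/465308041 ≈ 1.0361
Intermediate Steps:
X = 17 (X = 8 - (-5 - 4) = 8 - (-9) = 8 - 1*(-9) = 8 + 9 = 17)
h(j) = -4 + 2*j (h(j) = (j + j) - 4 = 2*j - 4 = -4 + 2*j)
u = -21957/21571 (u = -3 + (-1051/(-583) + ((-4 + 2*(-2))*(-7) + 17)/407) = -3 + (-1051*(-1/583) + ((-4 - 4)*(-7) + 17)*(1/407)) = -3 + (1051/583 + (-8*(-7) + 17)*(1/407)) = -3 + (1051/583 + (56 + 17)*(1/407)) = -3 + (1051/583 + 73*(1/407)) = -3 + (1051/583 + 73/407) = -3 + 42756/21571 = -21957/21571 ≈ -1.0179)
u**2 = (-21957/21571)**2 = 482109849/465308041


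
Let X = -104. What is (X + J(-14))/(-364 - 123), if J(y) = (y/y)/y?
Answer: 1457/6818 ≈ 0.21370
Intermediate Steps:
J(y) = 1/y
(X + J(-14))/(-364 - 123) = (-104 + 1/(-14))/(-364 - 123) = (-104 - 1/14)/(-487) = -1457/14*(-1/487) = 1457/6818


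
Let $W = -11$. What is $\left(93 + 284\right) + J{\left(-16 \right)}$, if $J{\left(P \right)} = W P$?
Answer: $553$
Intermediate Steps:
$J{\left(P \right)} = - 11 P$
$\left(93 + 284\right) + J{\left(-16 \right)} = \left(93 + 284\right) - -176 = 377 + 176 = 553$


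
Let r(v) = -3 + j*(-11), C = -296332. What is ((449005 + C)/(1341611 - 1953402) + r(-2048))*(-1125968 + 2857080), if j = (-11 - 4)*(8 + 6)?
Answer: 2443030362790368/611791 ≈ 3.9932e+9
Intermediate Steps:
j = -210 (j = -15*14 = -210)
r(v) = 2307 (r(v) = -3 - 210*(-11) = -3 + 2310 = 2307)
((449005 + C)/(1341611 - 1953402) + r(-2048))*(-1125968 + 2857080) = ((449005 - 296332)/(1341611 - 1953402) + 2307)*(-1125968 + 2857080) = (152673/(-611791) + 2307)*1731112 = (152673*(-1/611791) + 2307)*1731112 = (-152673/611791 + 2307)*1731112 = (1411249164/611791)*1731112 = 2443030362790368/611791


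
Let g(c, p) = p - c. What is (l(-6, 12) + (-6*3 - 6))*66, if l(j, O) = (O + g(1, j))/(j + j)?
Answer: -3223/2 ≈ -1611.5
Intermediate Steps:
l(j, O) = (-1 + O + j)/(2*j) (l(j, O) = (O + (j - 1*1))/(j + j) = (O + (j - 1))/((2*j)) = (O + (-1 + j))*(1/(2*j)) = (-1 + O + j)*(1/(2*j)) = (-1 + O + j)/(2*j))
(l(-6, 12) + (-6*3 - 6))*66 = ((½)*(-1 + 12 - 6)/(-6) + (-6*3 - 6))*66 = ((½)*(-⅙)*5 + (-18 - 6))*66 = (-5/12 - 24)*66 = -293/12*66 = -3223/2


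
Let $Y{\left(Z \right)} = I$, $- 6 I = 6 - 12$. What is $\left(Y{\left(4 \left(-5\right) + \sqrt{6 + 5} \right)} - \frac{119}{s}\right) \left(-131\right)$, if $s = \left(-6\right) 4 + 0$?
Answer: $- \frac{18733}{24} \approx -780.54$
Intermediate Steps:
$s = -24$ ($s = -24 + 0 = -24$)
$I = 1$ ($I = - \frac{6 - 12}{6} = \left(- \frac{1}{6}\right) \left(-6\right) = 1$)
$Y{\left(Z \right)} = 1$
$\left(Y{\left(4 \left(-5\right) + \sqrt{6 + 5} \right)} - \frac{119}{s}\right) \left(-131\right) = \left(1 - \frac{119}{-24}\right) \left(-131\right) = \left(1 - - \frac{119}{24}\right) \left(-131\right) = \left(1 + \frac{119}{24}\right) \left(-131\right) = \frac{143}{24} \left(-131\right) = - \frac{18733}{24}$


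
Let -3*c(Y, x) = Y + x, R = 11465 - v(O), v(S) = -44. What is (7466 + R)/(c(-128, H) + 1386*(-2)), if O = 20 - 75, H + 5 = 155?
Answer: -5175/758 ≈ -6.8272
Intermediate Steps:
H = 150 (H = -5 + 155 = 150)
O = -55
R = 11509 (R = 11465 - 1*(-44) = 11465 + 44 = 11509)
c(Y, x) = -Y/3 - x/3 (c(Y, x) = -(Y + x)/3 = -Y/3 - x/3)
(7466 + R)/(c(-128, H) + 1386*(-2)) = (7466 + 11509)/((-⅓*(-128) - ⅓*150) + 1386*(-2)) = 18975/((128/3 - 50) - 2772) = 18975/(-22/3 - 2772) = 18975/(-8338/3) = 18975*(-3/8338) = -5175/758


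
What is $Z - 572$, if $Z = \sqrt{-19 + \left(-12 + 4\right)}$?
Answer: $-572 + 3 i \sqrt{3} \approx -572.0 + 5.1962 i$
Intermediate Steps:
$Z = 3 i \sqrt{3}$ ($Z = \sqrt{-19 - 8} = \sqrt{-27} = 3 i \sqrt{3} \approx 5.1962 i$)
$Z - 572 = 3 i \sqrt{3} - 572 = -572 + 3 i \sqrt{3}$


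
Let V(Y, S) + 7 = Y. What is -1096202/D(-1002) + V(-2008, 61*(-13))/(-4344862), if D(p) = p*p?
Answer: -595102918258/545282353431 ≈ -1.0914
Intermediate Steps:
D(p) = p²
V(Y, S) = -7 + Y
-1096202/D(-1002) + V(-2008, 61*(-13))/(-4344862) = -1096202/((-1002)²) + (-7 - 2008)/(-4344862) = -1096202/1004004 - 2015*(-1/4344862) = -1096202*1/1004004 + 2015/4344862 = -548101/502002 + 2015/4344862 = -595102918258/545282353431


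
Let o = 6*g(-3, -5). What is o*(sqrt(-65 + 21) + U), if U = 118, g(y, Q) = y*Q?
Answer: 10620 + 180*I*sqrt(11) ≈ 10620.0 + 596.99*I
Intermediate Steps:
g(y, Q) = Q*y
o = 90 (o = 6*(-5*(-3)) = 6*15 = 90)
o*(sqrt(-65 + 21) + U) = 90*(sqrt(-65 + 21) + 118) = 90*(sqrt(-44) + 118) = 90*(2*I*sqrt(11) + 118) = 90*(118 + 2*I*sqrt(11)) = 10620 + 180*I*sqrt(11)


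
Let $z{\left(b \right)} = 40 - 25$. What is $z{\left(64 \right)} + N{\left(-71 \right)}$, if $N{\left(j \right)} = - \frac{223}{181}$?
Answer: $\frac{2492}{181} \approx 13.768$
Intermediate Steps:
$N{\left(j \right)} = - \frac{223}{181}$ ($N{\left(j \right)} = \left(-223\right) \frac{1}{181} = - \frac{223}{181}$)
$z{\left(b \right)} = 15$ ($z{\left(b \right)} = 40 - 25 = 15$)
$z{\left(64 \right)} + N{\left(-71 \right)} = 15 - \frac{223}{181} = \frac{2492}{181}$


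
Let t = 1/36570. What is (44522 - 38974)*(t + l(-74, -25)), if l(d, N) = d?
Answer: -7506940546/18285 ≈ -4.1055e+5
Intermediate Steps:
t = 1/36570 ≈ 2.7345e-5
(44522 - 38974)*(t + l(-74, -25)) = (44522 - 38974)*(1/36570 - 74) = 5548*(-2706179/36570) = -7506940546/18285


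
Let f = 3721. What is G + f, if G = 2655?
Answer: 6376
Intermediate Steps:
G + f = 2655 + 3721 = 6376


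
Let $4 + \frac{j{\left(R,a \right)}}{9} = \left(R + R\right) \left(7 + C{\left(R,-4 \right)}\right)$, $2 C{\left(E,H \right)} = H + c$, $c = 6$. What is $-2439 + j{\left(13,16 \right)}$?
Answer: $-603$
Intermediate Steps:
$C{\left(E,H \right)} = 3 + \frac{H}{2}$ ($C{\left(E,H \right)} = \frac{H + 6}{2} = \frac{6 + H}{2} = 3 + \frac{H}{2}$)
$j{\left(R,a \right)} = -36 + 144 R$ ($j{\left(R,a \right)} = -36 + 9 \left(R + R\right) \left(7 + \left(3 + \frac{1}{2} \left(-4\right)\right)\right) = -36 + 9 \cdot 2 R \left(7 + \left(3 - 2\right)\right) = -36 + 9 \cdot 2 R \left(7 + 1\right) = -36 + 9 \cdot 2 R 8 = -36 + 9 \cdot 16 R = -36 + 144 R$)
$-2439 + j{\left(13,16 \right)} = -2439 + \left(-36 + 144 \cdot 13\right) = -2439 + \left(-36 + 1872\right) = -2439 + 1836 = -603$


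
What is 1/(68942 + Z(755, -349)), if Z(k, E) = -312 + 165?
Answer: 1/68795 ≈ 1.4536e-5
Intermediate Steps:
Z(k, E) = -147
1/(68942 + Z(755, -349)) = 1/(68942 - 147) = 1/68795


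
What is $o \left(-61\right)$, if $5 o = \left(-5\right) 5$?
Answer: $305$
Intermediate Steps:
$o = -5$ ($o = \frac{\left(-5\right) 5}{5} = \frac{1}{5} \left(-25\right) = -5$)
$o \left(-61\right) = \left(-5\right) \left(-61\right) = 305$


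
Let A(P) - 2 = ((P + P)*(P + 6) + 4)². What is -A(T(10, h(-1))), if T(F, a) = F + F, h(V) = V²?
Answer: -1089938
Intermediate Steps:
T(F, a) = 2*F
A(P) = 2 + (4 + 2*P*(6 + P))² (A(P) = 2 + ((P + P)*(P + 6) + 4)² = 2 + ((2*P)*(6 + P) + 4)² = 2 + (2*P*(6 + P) + 4)² = 2 + (4 + 2*P*(6 + P))²)
-A(T(10, h(-1))) = -(2 + 4*(2 + (2*10)² + 6*(2*10))²) = -(2 + 4*(2 + 20² + 6*20)²) = -(2 + 4*(2 + 400 + 120)²) = -(2 + 4*522²) = -(2 + 4*272484) = -(2 + 1089936) = -1*1089938 = -1089938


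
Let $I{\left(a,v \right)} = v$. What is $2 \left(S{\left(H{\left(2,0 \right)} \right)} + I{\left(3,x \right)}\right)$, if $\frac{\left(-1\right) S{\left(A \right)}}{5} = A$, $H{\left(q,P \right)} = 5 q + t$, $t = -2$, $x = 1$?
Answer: $-78$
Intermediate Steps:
$H{\left(q,P \right)} = -2 + 5 q$ ($H{\left(q,P \right)} = 5 q - 2 = -2 + 5 q$)
$S{\left(A \right)} = - 5 A$
$2 \left(S{\left(H{\left(2,0 \right)} \right)} + I{\left(3,x \right)}\right) = 2 \left(- 5 \left(-2 + 5 \cdot 2\right) + 1\right) = 2 \left(- 5 \left(-2 + 10\right) + 1\right) = 2 \left(\left(-5\right) 8 + 1\right) = 2 \left(-40 + 1\right) = 2 \left(-39\right) = -78$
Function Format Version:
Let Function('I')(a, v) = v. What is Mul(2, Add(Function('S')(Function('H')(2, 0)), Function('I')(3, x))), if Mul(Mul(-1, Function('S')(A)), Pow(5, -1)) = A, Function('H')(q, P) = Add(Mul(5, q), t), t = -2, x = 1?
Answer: -78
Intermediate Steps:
Function('H')(q, P) = Add(-2, Mul(5, q)) (Function('H')(q, P) = Add(Mul(5, q), -2) = Add(-2, Mul(5, q)))
Function('S')(A) = Mul(-5, A)
Mul(2, Add(Function('S')(Function('H')(2, 0)), Function('I')(3, x))) = Mul(2, Add(Mul(-5, Add(-2, Mul(5, 2))), 1)) = Mul(2, Add(Mul(-5, Add(-2, 10)), 1)) = Mul(2, Add(Mul(-5, 8), 1)) = Mul(2, Add(-40, 1)) = Mul(2, -39) = -78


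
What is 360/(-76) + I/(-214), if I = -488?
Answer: -4994/2033 ≈ -2.4565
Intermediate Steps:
360/(-76) + I/(-214) = 360/(-76) - 488/(-214) = 360*(-1/76) - 488*(-1/214) = -90/19 + 244/107 = -4994/2033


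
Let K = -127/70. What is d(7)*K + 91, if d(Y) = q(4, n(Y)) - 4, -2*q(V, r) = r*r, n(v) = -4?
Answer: 3947/35 ≈ 112.77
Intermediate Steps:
q(V, r) = -r**2/2 (q(V, r) = -r*r/2 = -r**2/2)
K = -127/70 (K = -127*1/70 = -127/70 ≈ -1.8143)
d(Y) = -12 (d(Y) = -1/2*(-4)**2 - 4 = -1/2*16 - 4 = -8 - 4 = -12)
d(7)*K + 91 = -12*(-127/70) + 91 = 762/35 + 91 = 3947/35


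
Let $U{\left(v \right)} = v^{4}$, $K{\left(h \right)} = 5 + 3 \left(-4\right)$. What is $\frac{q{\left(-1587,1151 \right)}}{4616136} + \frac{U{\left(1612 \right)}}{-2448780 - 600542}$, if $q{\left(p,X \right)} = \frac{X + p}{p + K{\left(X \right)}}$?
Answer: $- \frac{7792534864257213307}{3519021264948} \approx -2.2144 \cdot 10^{6}$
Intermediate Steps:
$K{\left(h \right)} = -7$ ($K{\left(h \right)} = 5 - 12 = -7$)
$q{\left(p,X \right)} = \frac{X + p}{-7 + p}$ ($q{\left(p,X \right)} = \frac{X + p}{p - 7} = \frac{X + p}{-7 + p}$)
$\frac{q{\left(-1587,1151 \right)}}{4616136} + \frac{U{\left(1612 \right)}}{-2448780 - 600542} = \frac{\frac{1}{-7 - 1587} \left(1151 - 1587\right)}{4616136} + \frac{1612^{4}}{-2448780 - 600542} = \frac{1}{-1594} \left(-436\right) \frac{1}{4616136} + \frac{6752430919936}{-3049322} = \left(- \frac{1}{1594}\right) \left(-436\right) \frac{1}{4616136} + 6752430919936 \left(- \frac{1}{3049322}\right) = \frac{218}{797} \cdot \frac{1}{4616136} - \frac{3376215459968}{1524661} = \frac{109}{1839530196} - \frac{3376215459968}{1524661} = - \frac{7792534864257213307}{3519021264948}$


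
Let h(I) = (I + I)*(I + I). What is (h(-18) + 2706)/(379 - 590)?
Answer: -4002/211 ≈ -18.967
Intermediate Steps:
h(I) = 4*I² (h(I) = (2*I)*(2*I) = 4*I²)
(h(-18) + 2706)/(379 - 590) = (4*(-18)² + 2706)/(379 - 590) = (4*324 + 2706)/(-211) = (1296 + 2706)*(-1/211) = 4002*(-1/211) = -4002/211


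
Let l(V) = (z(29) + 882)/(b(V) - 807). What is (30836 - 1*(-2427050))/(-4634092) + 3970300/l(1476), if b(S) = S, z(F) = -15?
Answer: 2051458649472873/669626294 ≈ 3.0636e+6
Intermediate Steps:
l(V) = 867/(-807 + V) (l(V) = (-15 + 882)/(V - 807) = 867/(-807 + V))
(30836 - 1*(-2427050))/(-4634092) + 3970300/l(1476) = (30836 - 1*(-2427050))/(-4634092) + 3970300/((867/(-807 + 1476))) = (30836 + 2427050)*(-1/4634092) + 3970300/((867/669)) = 2457886*(-1/4634092) + 3970300/((867*(1/669))) = -1228943/2317046 + 3970300/(289/223) = -1228943/2317046 + 3970300*(223/289) = -1228943/2317046 + 885376900/289 = 2051458649472873/669626294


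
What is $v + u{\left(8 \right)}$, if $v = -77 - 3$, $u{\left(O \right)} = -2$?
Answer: $-82$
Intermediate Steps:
$v = -80$ ($v = -77 - 3 = -80$)
$v + u{\left(8 \right)} = -80 - 2 = -82$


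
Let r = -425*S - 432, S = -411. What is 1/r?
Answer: 1/174243 ≈ 5.7391e-6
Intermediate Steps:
r = 174243 (r = -425*(-411) - 432 = 174675 - 432 = 174243)
1/r = 1/174243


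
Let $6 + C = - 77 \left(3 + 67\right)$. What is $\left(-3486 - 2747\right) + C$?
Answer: $-11629$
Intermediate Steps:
$C = -5396$ ($C = -6 - 77 \left(3 + 67\right) = -6 - 5390 = -5396$)
$\left(-3486 - 2747\right) + C = \left(-3486 - 2747\right) - 5396 = -6233 - 5396 = -11629$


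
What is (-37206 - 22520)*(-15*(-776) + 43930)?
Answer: -3318973820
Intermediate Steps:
(-37206 - 22520)*(-15*(-776) + 43930) = -59726*(11640 + 43930) = -59726*55570 = -3318973820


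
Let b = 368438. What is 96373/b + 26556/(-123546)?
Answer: 353709855/7586506858 ≈ 0.046624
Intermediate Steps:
96373/b + 26556/(-123546) = 96373/368438 + 26556/(-123546) = 96373*(1/368438) + 26556*(-1/123546) = 96373/368438 - 4426/20591 = 353709855/7586506858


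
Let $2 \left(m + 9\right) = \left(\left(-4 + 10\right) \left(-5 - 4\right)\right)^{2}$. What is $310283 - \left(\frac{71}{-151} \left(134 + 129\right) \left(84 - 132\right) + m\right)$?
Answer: $\frac{45737630}{151} \approx 3.029 \cdot 10^{5}$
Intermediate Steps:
$m = 1449$ ($m = -9 + \frac{\left(\left(-4 + 10\right) \left(-5 - 4\right)\right)^{2}}{2} = -9 + \frac{\left(6 \left(-9\right)\right)^{2}}{2} = -9 + \frac{\left(-54\right)^{2}}{2} = -9 + \frac{1}{2} \cdot 2916 = -9 + 1458 = 1449$)
$310283 - \left(\frac{71}{-151} \left(134 + 129\right) \left(84 - 132\right) + m\right) = 310283 - \left(\frac{71}{-151} \left(134 + 129\right) \left(84 - 132\right) + 1449\right) = 310283 - \left(71 \left(- \frac{1}{151}\right) 263 \left(-48\right) + 1449\right) = 310283 - \left(\left(- \frac{71}{151}\right) \left(-12624\right) + 1449\right) = 310283 - \left(\frac{896304}{151} + 1449\right) = 310283 - \frac{1115103}{151} = \frac{45737630}{151}$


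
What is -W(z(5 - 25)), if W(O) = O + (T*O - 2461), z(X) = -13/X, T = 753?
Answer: 19709/10 ≈ 1970.9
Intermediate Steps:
W(O) = -2461 + 754*O (W(O) = O + (753*O - 2461) = O + (-2461 + 753*O) = -2461 + 754*O)
-W(z(5 - 25)) = -(-2461 + 754*(-13/(5 - 25))) = -(-2461 + 754*(-13/(-20))) = -(-2461 + 754*(-13*(-1/20))) = -(-2461 + 754*(13/20)) = -(-2461 + 4901/10) = -1*(-19709/10) = 19709/10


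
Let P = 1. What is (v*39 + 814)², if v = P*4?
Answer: 940900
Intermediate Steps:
v = 4 (v = 1*4 = 4)
(v*39 + 814)² = (4*39 + 814)² = (156 + 814)² = 970² = 940900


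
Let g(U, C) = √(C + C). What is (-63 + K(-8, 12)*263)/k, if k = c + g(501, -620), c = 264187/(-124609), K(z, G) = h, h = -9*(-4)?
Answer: -309613332489615/19323774343409 - 292070448191610*I*√310/19323774343409 ≈ -16.022 - 266.12*I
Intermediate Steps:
g(U, C) = √2*√C (g(U, C) = √(2*C) = √2*√C)
h = 36
K(z, G) = 36
c = -264187/124609 (c = 264187*(-1/124609) = -264187/124609 ≈ -2.1201)
k = -264187/124609 + 2*I*√310 (k = -264187/124609 + √2*√(-620) = -264187/124609 + √2*(2*I*√155) = -264187/124609 + 2*I*√310 ≈ -2.1201 + 35.214*I)
(-63 + K(-8, 12)*263)/k = (-63 + 36*263)/(-264187/124609 + 2*I*√310) = (-63 + 9468)/(-264187/124609 + 2*I*√310) = 9405/(-264187/124609 + 2*I*√310)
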